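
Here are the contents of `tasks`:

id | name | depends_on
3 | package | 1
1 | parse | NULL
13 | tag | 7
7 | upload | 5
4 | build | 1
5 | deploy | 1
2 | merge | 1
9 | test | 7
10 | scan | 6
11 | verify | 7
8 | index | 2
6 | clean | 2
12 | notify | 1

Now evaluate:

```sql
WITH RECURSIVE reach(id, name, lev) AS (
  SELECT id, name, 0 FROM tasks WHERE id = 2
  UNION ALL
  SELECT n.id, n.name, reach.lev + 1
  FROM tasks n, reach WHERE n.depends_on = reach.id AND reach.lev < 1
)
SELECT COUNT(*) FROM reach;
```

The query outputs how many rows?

Base: id=2 (merge) at lev 0.
Iteration 1: rows with depends_on in {2} -> clean (id 6, lev 1), index (id 8, lev 1).
Iteration 2: lev < 1 fails for all current rows; recursion stops.
Total rows emitted: 3.

3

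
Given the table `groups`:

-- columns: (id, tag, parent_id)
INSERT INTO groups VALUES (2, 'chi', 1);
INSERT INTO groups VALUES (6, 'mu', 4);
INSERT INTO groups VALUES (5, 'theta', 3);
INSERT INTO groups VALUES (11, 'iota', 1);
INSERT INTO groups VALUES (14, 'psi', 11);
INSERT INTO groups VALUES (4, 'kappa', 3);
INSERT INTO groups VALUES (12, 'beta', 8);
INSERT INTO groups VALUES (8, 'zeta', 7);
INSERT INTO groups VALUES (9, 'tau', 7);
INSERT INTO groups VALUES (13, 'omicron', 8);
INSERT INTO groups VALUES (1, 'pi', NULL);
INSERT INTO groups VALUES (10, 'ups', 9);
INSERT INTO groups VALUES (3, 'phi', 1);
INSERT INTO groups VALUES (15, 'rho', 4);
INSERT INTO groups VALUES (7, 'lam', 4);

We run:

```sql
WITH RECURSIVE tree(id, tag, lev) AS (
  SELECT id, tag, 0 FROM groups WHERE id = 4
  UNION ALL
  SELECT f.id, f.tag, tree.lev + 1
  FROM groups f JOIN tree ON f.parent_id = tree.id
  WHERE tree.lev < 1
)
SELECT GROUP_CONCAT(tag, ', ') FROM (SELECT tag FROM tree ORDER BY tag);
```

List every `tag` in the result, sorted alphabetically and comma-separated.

Base: id=4 (kappa) at lev 0.
Iteration 1: rows with parent_id in {4} -> mu (id 6, lev 1), lam (id 7, lev 1), rho (id 15, lev 1).
Iteration 2: lev < 1 fails for all current rows; recursion stops.

kappa, lam, mu, rho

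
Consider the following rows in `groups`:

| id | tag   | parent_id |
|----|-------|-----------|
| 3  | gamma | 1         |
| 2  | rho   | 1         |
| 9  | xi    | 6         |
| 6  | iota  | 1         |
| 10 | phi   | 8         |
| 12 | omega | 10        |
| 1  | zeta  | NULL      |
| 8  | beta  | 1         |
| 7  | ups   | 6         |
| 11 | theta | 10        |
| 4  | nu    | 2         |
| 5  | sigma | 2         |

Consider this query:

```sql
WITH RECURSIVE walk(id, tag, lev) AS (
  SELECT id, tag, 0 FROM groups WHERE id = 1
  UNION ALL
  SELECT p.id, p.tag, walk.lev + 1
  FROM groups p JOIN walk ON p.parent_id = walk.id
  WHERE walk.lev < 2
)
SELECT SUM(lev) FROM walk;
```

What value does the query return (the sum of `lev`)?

Base: id=1 (zeta) at lev 0.
Iteration 1: rows with parent_id in {1} -> rho (id 2, lev 1), gamma (id 3, lev 1), iota (id 6, lev 1), beta (id 8, lev 1).
Iteration 2: rows with parent_id in {2,3,6,8} -> nu (id 4, lev 2), sigma (id 5, lev 2), ups (id 7, lev 2), xi (id 9, lev 2), phi (id 10, lev 2).
Iteration 3: lev < 2 fails for all current rows; recursion stops.
SUM(lev) = 0 + 1 + 1 + 1 + 1 + 2 + 2 + 2 + 2 + 2 = 14.

14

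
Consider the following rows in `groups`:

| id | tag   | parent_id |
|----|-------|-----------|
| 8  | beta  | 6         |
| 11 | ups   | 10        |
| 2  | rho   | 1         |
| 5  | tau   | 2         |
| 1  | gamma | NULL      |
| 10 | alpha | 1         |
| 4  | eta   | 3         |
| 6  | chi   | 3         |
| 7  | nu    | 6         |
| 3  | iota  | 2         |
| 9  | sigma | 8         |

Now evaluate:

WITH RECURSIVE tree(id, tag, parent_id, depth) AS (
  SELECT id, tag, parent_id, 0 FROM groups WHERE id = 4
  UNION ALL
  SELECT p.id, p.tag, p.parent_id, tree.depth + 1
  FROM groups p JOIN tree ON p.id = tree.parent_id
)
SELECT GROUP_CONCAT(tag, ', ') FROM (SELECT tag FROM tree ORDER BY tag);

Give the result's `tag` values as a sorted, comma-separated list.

eta, gamma, iota, rho

Base: id=4 (eta), parent_id=3, depth 0.
Iteration 1: join on id=3 -> iota (id 3, parent_id=2, depth 1).
Iteration 2: join on id=2 -> rho (id 2, parent_id=1, depth 2).
Iteration 3: join on id=1 -> gamma (id 1, parent_id=NULL, depth 3).
Iteration 4: parent_id is NULL; no match; recursion stops.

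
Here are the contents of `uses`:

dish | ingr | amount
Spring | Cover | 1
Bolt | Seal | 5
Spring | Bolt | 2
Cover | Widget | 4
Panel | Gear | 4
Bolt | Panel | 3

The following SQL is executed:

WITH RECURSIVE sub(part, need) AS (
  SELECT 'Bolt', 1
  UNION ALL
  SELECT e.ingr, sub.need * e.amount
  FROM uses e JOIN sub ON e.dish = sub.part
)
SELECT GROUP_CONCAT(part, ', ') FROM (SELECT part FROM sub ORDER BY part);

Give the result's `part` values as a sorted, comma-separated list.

Base: (Bolt, need=1).
Iteration 1: components of {Bolt} -> Panel = 1*3 = 3, Seal = 1*5 = 5.
Iteration 2: components of {Panel,Seal} -> Gear = 3*4 = 12.
Iteration 3: no further components; recursion stops.

Bolt, Gear, Panel, Seal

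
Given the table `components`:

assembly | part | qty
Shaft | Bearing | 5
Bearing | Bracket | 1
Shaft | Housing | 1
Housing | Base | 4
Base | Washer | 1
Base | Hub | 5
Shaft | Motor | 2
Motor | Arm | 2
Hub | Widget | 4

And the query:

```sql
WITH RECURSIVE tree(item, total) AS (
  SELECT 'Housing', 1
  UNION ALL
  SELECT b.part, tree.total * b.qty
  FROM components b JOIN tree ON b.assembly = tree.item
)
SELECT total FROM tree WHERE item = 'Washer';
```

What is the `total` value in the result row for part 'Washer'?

Base: (Housing, total=1).
Iteration 1: components of {Housing} -> Base = 1*4 = 4.
Iteration 2: components of {Base} -> Hub = 4*5 = 20, Washer = 4*1 = 4.
Iteration 3: components of {Hub,Washer} -> Widget = 20*4 = 80.
Iteration 4: no further components; recursion stops.

4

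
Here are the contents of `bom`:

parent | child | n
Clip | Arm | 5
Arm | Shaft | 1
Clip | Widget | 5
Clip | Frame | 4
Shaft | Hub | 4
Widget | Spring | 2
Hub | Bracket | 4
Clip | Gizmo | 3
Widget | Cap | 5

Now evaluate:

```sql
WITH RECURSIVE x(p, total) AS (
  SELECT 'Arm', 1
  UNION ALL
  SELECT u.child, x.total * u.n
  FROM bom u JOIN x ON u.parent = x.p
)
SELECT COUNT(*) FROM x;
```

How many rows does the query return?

4

Base: (Arm, total=1).
Iteration 1: components of {Arm} -> Shaft = 1*1 = 1.
Iteration 2: components of {Shaft} -> Hub = 1*4 = 4.
Iteration 3: components of {Hub} -> Bracket = 4*4 = 16.
Iteration 4: no further components; recursion stops.
Total rows emitted: 4.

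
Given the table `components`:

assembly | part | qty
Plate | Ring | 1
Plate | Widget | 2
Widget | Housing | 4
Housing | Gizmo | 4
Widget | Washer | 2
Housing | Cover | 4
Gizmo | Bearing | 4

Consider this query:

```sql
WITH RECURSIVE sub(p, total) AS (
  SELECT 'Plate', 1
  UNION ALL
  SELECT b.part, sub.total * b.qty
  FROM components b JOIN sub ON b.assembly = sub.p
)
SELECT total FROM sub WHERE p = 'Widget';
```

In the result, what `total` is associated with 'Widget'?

Base: (Plate, total=1).
Iteration 1: components of {Plate} -> Ring = 1*1 = 1, Widget = 1*2 = 2.
Iteration 2: components of {Ring,Widget} -> Housing = 2*4 = 8, Washer = 2*2 = 4.
Iteration 3: components of {Housing,Washer} -> Cover = 8*4 = 32, Gizmo = 8*4 = 32.
Iteration 4: components of {Cover,Gizmo} -> Bearing = 32*4 = 128.
Iteration 5: no further components; recursion stops.

2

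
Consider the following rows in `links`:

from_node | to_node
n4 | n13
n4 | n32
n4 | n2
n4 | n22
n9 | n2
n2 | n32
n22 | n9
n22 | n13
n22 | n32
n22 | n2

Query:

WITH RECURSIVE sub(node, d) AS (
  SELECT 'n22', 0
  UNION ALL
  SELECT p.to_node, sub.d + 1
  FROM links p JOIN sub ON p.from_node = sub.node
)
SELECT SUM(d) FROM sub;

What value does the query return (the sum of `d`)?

Base: (n22, d=0).
Iteration 1: edges from {n22} -> (n13, d=1), (n2, d=1), (n32, d=1), (n9, d=1).
Iteration 2: edges from {n13,n2,n32,n9} -> (n2, d=2), (n32, d=2).
Iteration 3: edges from {n2,n32} -> (n32, d=3).
Iteration 4: no outgoing edges from {n32}; recursion stops.
SUM(d) = 0 + 1 + 1 + 1 + 1 + 2 + 2 + 3 = 11.

11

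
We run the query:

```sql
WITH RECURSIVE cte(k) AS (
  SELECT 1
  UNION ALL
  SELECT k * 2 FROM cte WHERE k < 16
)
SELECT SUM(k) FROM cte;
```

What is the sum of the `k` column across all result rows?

31

Base: k=1.
Iteration 1: 1 < 16 holds -> k = 1 * 2 = 2.
Iteration 2: 2 < 16 holds -> k = 2 * 2 = 4.
Iteration 3: 4 < 16 holds -> k = 4 * 2 = 8.
Iteration 4: 8 < 16 holds -> k = 8 * 2 = 16.
Iteration 5: 16 < 16 fails; recursion stops.
SUM(k) = 1 + 2 + 4 + 8 + 16 = 31.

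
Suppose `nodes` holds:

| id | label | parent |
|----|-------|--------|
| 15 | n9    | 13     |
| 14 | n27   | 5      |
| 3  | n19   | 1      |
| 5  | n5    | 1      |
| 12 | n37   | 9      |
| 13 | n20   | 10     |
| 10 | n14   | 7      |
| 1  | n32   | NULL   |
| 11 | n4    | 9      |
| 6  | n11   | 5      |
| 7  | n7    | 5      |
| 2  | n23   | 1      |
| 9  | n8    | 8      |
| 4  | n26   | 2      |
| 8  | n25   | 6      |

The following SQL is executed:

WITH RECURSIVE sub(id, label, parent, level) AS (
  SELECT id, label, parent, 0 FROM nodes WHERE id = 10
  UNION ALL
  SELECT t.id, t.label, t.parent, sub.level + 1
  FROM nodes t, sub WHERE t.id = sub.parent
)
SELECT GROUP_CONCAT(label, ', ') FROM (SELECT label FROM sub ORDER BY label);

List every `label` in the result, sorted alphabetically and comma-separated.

n14, n32, n5, n7

Base: id=10 (n14), parent=7, level 0.
Iteration 1: join on id=7 -> n7 (id 7, parent=5, level 1).
Iteration 2: join on id=5 -> n5 (id 5, parent=1, level 2).
Iteration 3: join on id=1 -> n32 (id 1, parent=NULL, level 3).
Iteration 4: parent is NULL; no match; recursion stops.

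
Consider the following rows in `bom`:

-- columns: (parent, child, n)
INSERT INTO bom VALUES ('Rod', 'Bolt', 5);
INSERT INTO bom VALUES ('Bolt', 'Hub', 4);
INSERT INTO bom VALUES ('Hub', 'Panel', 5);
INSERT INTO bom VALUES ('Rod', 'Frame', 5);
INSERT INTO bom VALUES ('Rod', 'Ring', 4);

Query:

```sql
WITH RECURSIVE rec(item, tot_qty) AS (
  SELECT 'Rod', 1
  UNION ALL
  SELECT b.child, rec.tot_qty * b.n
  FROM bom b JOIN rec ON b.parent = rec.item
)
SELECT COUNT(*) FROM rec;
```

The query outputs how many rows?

6

Base: (Rod, tot_qty=1).
Iteration 1: components of {Rod} -> Bolt = 1*5 = 5, Frame = 1*5 = 5, Ring = 1*4 = 4.
Iteration 2: components of {Bolt,Frame,Ring} -> Hub = 5*4 = 20.
Iteration 3: components of {Hub} -> Panel = 20*5 = 100.
Iteration 4: no further components; recursion stops.
Total rows emitted: 6.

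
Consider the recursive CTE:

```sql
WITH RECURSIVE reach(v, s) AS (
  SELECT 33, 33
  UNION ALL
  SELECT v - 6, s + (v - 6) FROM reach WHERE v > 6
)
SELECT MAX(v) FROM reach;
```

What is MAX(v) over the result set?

33

Base: v=33, s=33.
Iteration 1: 33 > 6 holds -> v = 33 - 6 = 27, s = 33 + 27 = 60.
Iteration 2: 27 > 6 holds -> v = 27 - 6 = 21, s = 60 + 21 = 81.
Iteration 3: 21 > 6 holds -> v = 21 - 6 = 15, s = 81 + 15 = 96.
Iteration 4: 15 > 6 holds -> v = 15 - 6 = 9, s = 96 + 9 = 105.
Iteration 5: 9 > 6 holds -> v = 9 - 6 = 3, s = 105 + 3 = 108.
Iteration 6: 3 > 6 fails; recursion stops.
v values: 33, 27, 21, 15, 9, 3; the maximum is 33.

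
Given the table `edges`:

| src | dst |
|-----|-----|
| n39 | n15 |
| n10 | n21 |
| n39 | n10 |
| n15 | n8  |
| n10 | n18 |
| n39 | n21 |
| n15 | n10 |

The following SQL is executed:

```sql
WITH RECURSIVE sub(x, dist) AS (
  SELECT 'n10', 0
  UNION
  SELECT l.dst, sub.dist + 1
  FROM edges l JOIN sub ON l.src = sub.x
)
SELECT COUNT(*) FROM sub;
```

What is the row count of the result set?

3

Base: (n10, dist=0).
Iteration 1: edges from {n10} -> (n18, dist=1), (n21, dist=1).
Iteration 2: no outgoing edges from {n18,n21}; recursion stops.
Total rows emitted: 3.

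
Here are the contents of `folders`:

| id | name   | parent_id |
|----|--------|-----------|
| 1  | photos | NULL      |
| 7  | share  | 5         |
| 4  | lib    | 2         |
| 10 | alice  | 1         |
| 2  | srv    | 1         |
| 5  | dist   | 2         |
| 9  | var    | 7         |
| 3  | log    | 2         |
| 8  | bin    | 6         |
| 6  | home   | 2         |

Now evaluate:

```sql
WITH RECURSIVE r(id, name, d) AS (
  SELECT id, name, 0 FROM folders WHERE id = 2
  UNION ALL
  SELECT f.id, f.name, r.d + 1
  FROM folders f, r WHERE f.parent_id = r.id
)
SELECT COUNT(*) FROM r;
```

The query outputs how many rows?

8

Base: id=2 (srv) at d 0.
Iteration 1: rows with parent_id in {2} -> log (id 3, d 1), lib (id 4, d 1), dist (id 5, d 1), home (id 6, d 1).
Iteration 2: rows with parent_id in {3,4,5,6} -> share (id 7, d 2), bin (id 8, d 2).
Iteration 3: rows with parent_id in {7,8} -> var (id 9, d 3).
Iteration 4: no rows with parent_id in {9}; recursion stops.
Total rows emitted: 8.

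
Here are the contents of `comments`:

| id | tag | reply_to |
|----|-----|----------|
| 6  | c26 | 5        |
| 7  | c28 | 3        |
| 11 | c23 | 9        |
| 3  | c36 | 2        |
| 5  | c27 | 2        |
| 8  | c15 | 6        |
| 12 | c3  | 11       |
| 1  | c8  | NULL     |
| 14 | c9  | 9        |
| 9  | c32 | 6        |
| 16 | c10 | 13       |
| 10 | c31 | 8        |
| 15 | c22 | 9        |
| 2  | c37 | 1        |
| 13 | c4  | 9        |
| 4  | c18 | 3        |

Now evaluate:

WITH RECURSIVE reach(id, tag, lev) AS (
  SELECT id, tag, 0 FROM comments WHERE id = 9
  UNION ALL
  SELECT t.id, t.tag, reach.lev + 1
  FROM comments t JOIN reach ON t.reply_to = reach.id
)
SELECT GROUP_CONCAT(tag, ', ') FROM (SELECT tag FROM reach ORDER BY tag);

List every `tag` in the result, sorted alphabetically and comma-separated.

c10, c22, c23, c3, c32, c4, c9

Base: id=9 (c32) at lev 0.
Iteration 1: rows with reply_to in {9} -> c23 (id 11, lev 1), c4 (id 13, lev 1), c9 (id 14, lev 1), c22 (id 15, lev 1).
Iteration 2: rows with reply_to in {11,13,14,15} -> c3 (id 12, lev 2), c10 (id 16, lev 2).
Iteration 3: no rows with reply_to in {12,16}; recursion stops.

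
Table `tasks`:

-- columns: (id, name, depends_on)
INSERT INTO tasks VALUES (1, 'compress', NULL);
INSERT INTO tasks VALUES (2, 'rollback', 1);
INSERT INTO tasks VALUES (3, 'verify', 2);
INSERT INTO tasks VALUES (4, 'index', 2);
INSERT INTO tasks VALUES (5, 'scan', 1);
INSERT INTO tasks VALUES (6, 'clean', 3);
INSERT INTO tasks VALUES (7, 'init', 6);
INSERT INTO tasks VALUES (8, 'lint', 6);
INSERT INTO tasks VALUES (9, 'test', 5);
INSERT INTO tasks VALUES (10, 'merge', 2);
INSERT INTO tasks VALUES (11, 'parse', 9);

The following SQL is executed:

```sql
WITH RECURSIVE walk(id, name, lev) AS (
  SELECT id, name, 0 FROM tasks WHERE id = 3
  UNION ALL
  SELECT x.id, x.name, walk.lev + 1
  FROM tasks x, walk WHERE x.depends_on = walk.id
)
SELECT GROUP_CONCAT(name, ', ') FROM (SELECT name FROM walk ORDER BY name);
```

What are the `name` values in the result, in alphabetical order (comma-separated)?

Base: id=3 (verify) at lev 0.
Iteration 1: rows with depends_on in {3} -> clean (id 6, lev 1).
Iteration 2: rows with depends_on in {6} -> init (id 7, lev 2), lint (id 8, lev 2).
Iteration 3: no rows with depends_on in {7,8}; recursion stops.

clean, init, lint, verify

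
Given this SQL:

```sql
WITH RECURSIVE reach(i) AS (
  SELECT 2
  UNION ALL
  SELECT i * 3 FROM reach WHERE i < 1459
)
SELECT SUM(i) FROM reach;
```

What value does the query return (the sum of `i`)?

Base: i=2.
Iteration 1: 2 < 1459 holds -> i = 2 * 3 = 6.
Iteration 2: 6 < 1459 holds -> i = 6 * 3 = 18.
Iteration 3: 18 < 1459 holds -> i = 18 * 3 = 54.
Iteration 4: 54 < 1459 holds -> i = 54 * 3 = 162.
Iteration 5: 162 < 1459 holds -> i = 162 * 3 = 486.
Iteration 6: 486 < 1459 holds -> i = 486 * 3 = 1458.
Iteration 7: 1458 < 1459 holds -> i = 1458 * 3 = 4374.
Iteration 8: 4374 < 1459 fails; recursion stops.
SUM(i) = 2 + 6 + 18 + 54 + 162 + 486 + 1458 + 4374 = 6560.

6560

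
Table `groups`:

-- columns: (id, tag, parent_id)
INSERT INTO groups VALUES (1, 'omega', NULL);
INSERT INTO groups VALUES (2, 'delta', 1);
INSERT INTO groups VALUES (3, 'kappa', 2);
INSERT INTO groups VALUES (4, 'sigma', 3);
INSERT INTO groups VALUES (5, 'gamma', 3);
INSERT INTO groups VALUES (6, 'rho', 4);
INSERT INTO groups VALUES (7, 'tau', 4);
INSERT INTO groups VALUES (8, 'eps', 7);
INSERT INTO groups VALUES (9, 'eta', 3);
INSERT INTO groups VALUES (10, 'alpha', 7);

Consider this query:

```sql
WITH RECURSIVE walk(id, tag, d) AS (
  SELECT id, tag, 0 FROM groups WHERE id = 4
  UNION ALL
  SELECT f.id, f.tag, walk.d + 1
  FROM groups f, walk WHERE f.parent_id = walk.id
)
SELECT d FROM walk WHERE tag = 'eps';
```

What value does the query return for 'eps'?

Base: id=4 (sigma) at d 0.
Iteration 1: rows with parent_id in {4} -> rho (id 6, d 1), tau (id 7, d 1).
Iteration 2: rows with parent_id in {6,7} -> eps (id 8, d 2), alpha (id 10, d 2).
Iteration 3: no rows with parent_id in {8,10}; recursion stops.

2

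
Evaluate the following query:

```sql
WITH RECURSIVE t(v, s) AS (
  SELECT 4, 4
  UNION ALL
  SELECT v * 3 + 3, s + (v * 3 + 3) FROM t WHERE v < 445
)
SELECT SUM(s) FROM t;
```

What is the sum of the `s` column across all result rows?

Base: v=4, s=4.
Iteration 1: 4 < 445 holds -> v = 4 * 3 + 3 = 15, s = 4 + 15 = 19.
Iteration 2: 15 < 445 holds -> v = 15 * 3 + 3 = 48, s = 19 + 48 = 67.
Iteration 3: 48 < 445 holds -> v = 48 * 3 + 3 = 147, s = 67 + 147 = 214.
Iteration 4: 147 < 445 holds -> v = 147 * 3 + 3 = 444, s = 214 + 444 = 658.
Iteration 5: 444 < 445 holds -> v = 444 * 3 + 3 = 1335, s = 658 + 1335 = 1993.
Iteration 6: 1335 < 445 fails; recursion stops.
SUM(s) = 4 + 19 + 67 + 214 + 658 + 1993 = 2955.

2955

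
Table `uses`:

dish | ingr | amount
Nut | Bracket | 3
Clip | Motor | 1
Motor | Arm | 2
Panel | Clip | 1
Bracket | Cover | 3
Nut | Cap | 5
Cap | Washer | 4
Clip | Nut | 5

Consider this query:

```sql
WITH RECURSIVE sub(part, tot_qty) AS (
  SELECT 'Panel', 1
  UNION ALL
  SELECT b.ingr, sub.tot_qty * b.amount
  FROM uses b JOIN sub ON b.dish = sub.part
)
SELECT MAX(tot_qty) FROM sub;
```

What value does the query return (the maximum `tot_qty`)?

Base: (Panel, tot_qty=1).
Iteration 1: components of {Panel} -> Clip = 1*1 = 1.
Iteration 2: components of {Clip} -> Motor = 1*1 = 1, Nut = 1*5 = 5.
Iteration 3: components of {Motor,Nut} -> Arm = 1*2 = 2, Bracket = 5*3 = 15, Cap = 5*5 = 25.
Iteration 4: components of {Arm,Bracket,Cap} -> Cover = 15*3 = 45, Washer = 25*4 = 100.
Iteration 5: no further components; recursion stops.
tot_qty values: 1, 1, 5, 1, 15, 25, 2, 45, 100; the maximum is 100.

100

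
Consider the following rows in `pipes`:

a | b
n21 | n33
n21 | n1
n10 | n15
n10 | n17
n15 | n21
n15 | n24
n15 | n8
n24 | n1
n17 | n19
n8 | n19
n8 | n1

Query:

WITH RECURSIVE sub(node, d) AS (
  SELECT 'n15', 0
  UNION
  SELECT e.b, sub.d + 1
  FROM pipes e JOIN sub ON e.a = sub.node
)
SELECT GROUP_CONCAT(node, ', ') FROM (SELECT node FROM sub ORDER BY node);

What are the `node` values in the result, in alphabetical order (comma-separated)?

n1, n15, n19, n21, n24, n33, n8

Base: (n15, d=0).
Iteration 1: edges from {n15} -> (n21, d=1), (n24, d=1), (n8, d=1).
Iteration 2: edges from {n21,n24,n8} -> (n1, d=2), (n19, d=2), (n33, d=2). [UNION drops 2 duplicate row(s)]
Iteration 3: no outgoing edges from {n1,n19,n33}; recursion stops.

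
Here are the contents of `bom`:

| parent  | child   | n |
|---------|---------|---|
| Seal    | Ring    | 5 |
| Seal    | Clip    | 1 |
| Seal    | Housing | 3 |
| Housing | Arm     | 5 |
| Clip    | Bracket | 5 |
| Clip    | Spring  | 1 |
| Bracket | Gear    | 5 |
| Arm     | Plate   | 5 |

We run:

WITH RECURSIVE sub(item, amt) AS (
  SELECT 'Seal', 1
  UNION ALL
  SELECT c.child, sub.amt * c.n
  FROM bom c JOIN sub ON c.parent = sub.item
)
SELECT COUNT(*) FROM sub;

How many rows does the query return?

Base: (Seal, amt=1).
Iteration 1: components of {Seal} -> Clip = 1*1 = 1, Housing = 1*3 = 3, Ring = 1*5 = 5.
Iteration 2: components of {Clip,Housing,Ring} -> Arm = 3*5 = 15, Bracket = 1*5 = 5, Spring = 1*1 = 1.
Iteration 3: components of {Arm,Bracket,Spring} -> Gear = 5*5 = 25, Plate = 15*5 = 75.
Iteration 4: no further components; recursion stops.
Total rows emitted: 9.

9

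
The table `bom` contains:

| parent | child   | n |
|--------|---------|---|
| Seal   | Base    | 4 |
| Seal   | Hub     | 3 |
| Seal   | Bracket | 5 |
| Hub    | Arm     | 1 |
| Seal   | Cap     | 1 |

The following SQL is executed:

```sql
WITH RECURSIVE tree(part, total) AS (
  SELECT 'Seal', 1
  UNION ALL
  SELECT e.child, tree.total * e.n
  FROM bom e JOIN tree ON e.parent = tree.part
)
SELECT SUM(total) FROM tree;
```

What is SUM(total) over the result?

17

Base: (Seal, total=1).
Iteration 1: components of {Seal} -> Base = 1*4 = 4, Bracket = 1*5 = 5, Cap = 1*1 = 1, Hub = 1*3 = 3.
Iteration 2: components of {Base,Bracket,Cap,Hub} -> Arm = 3*1 = 3.
Iteration 3: no further components; recursion stops.
SUM(total) = 1 + 3 + 4 + 1 + 5 + 3 = 17.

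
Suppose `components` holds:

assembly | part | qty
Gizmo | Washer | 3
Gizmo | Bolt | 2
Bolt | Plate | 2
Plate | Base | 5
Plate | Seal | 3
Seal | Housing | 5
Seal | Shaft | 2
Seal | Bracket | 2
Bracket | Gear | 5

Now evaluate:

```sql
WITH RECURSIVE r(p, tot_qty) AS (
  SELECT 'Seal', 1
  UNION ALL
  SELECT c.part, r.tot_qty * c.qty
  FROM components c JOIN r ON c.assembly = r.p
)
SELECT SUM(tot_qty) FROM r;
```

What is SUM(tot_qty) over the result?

Base: (Seal, tot_qty=1).
Iteration 1: components of {Seal} -> Bracket = 1*2 = 2, Housing = 1*5 = 5, Shaft = 1*2 = 2.
Iteration 2: components of {Bracket,Housing,Shaft} -> Gear = 2*5 = 10.
Iteration 3: no further components; recursion stops.
SUM(tot_qty) = 1 + 5 + 2 + 2 + 10 = 20.

20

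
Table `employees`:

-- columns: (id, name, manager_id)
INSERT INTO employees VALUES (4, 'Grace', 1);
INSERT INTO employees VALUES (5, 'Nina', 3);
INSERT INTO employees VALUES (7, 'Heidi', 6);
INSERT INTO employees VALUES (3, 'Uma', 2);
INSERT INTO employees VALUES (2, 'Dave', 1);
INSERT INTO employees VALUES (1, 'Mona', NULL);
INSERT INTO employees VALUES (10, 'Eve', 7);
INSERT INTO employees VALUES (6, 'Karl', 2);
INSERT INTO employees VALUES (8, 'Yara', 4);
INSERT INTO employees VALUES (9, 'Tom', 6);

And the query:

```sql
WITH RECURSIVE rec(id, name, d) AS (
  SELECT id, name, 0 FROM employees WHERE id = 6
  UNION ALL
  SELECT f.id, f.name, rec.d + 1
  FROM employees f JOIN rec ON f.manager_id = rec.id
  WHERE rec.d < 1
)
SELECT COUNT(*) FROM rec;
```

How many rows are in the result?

3

Base: id=6 (Karl) at d 0.
Iteration 1: rows with manager_id in {6} -> Heidi (id 7, d 1), Tom (id 9, d 1).
Iteration 2: d < 1 fails for all current rows; recursion stops.
Total rows emitted: 3.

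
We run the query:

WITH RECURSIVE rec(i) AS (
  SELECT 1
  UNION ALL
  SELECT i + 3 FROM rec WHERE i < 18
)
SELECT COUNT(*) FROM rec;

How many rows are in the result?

7

Base: i=1.
Iteration 1: 1 < 18 holds -> i = 1 + 3 = 4.
Iteration 2: 4 < 18 holds -> i = 4 + 3 = 7.
Iteration 3: 7 < 18 holds -> i = 7 + 3 = 10.
Iteration 4: 10 < 18 holds -> i = 10 + 3 = 13.
Iteration 5: 13 < 18 holds -> i = 13 + 3 = 16.
Iteration 6: 16 < 18 holds -> i = 16 + 3 = 19.
Iteration 7: 19 < 18 fails; recursion stops.
Total rows emitted: 7.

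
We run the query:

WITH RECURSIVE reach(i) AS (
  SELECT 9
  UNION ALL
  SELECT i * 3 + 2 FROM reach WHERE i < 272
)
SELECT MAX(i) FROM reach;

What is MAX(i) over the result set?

809

Base: i=9.
Iteration 1: 9 < 272 holds -> i = 9 * 3 + 2 = 29.
Iteration 2: 29 < 272 holds -> i = 29 * 3 + 2 = 89.
Iteration 3: 89 < 272 holds -> i = 89 * 3 + 2 = 269.
Iteration 4: 269 < 272 holds -> i = 269 * 3 + 2 = 809.
Iteration 5: 809 < 272 fails; recursion stops.
i values: 9, 29, 89, 269, 809; the maximum is 809.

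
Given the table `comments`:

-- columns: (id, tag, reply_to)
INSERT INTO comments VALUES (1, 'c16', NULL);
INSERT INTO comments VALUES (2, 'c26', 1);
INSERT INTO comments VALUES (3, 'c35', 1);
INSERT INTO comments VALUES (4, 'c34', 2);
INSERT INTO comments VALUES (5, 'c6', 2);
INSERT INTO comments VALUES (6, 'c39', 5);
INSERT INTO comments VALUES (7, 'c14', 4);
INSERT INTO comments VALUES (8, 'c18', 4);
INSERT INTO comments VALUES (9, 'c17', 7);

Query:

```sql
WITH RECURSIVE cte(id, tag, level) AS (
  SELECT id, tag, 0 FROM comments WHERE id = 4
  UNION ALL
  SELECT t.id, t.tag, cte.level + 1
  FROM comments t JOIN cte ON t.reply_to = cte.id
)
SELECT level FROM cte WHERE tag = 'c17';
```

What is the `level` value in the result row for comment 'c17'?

Base: id=4 (c34) at level 0.
Iteration 1: rows with reply_to in {4} -> c14 (id 7, level 1), c18 (id 8, level 1).
Iteration 2: rows with reply_to in {7,8} -> c17 (id 9, level 2).
Iteration 3: no rows with reply_to in {9}; recursion stops.

2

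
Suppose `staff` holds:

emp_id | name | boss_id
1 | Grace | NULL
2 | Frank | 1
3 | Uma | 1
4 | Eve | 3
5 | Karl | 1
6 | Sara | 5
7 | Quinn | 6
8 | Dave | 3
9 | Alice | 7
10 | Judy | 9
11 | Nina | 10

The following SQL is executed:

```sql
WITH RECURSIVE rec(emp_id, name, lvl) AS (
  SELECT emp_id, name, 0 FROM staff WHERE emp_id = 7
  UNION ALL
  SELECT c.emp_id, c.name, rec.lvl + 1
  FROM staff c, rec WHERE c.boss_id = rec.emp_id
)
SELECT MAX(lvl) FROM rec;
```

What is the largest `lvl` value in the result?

Base: emp_id=7 (Quinn) at lvl 0.
Iteration 1: rows with boss_id in {7} -> Alice (id 9, lvl 1).
Iteration 2: rows with boss_id in {9} -> Judy (id 10, lvl 2).
Iteration 3: rows with boss_id in {10} -> Nina (id 11, lvl 3).
Iteration 4: no rows with boss_id in {11}; recursion stops.
lvl values: 0, 1, 2, 3; the maximum is 3.

3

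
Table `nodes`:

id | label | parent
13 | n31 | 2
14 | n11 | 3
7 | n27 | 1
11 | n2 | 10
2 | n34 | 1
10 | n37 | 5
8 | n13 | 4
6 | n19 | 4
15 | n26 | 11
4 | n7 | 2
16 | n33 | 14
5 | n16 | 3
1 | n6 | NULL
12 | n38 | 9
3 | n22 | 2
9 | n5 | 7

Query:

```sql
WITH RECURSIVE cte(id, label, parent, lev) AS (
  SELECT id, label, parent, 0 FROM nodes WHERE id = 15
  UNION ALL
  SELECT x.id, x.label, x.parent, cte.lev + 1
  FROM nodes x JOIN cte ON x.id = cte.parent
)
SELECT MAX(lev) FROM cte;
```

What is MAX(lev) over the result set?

Base: id=15 (n26), parent=11, lev 0.
Iteration 1: join on id=11 -> n2 (id 11, parent=10, lev 1).
Iteration 2: join on id=10 -> n37 (id 10, parent=5, lev 2).
Iteration 3: join on id=5 -> n16 (id 5, parent=3, lev 3).
Iteration 4: join on id=3 -> n22 (id 3, parent=2, lev 4).
Iteration 5: join on id=2 -> n34 (id 2, parent=1, lev 5).
Iteration 6: join on id=1 -> n6 (id 1, parent=NULL, lev 6).
Iteration 7: parent is NULL; no match; recursion stops.
lev values: 0, 1, 2, 3, 4, 5, 6; the maximum is 6.

6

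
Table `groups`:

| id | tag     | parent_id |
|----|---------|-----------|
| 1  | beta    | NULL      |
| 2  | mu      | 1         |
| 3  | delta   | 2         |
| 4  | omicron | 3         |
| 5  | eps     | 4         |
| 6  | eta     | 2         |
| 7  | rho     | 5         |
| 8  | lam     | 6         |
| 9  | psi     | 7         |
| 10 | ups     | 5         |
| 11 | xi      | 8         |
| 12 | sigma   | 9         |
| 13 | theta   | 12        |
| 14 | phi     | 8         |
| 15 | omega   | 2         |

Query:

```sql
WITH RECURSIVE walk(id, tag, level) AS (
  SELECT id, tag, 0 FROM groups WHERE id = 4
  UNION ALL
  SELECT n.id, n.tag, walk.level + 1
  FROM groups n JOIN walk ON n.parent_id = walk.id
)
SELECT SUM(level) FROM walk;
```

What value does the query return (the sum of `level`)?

Base: id=4 (omicron) at level 0.
Iteration 1: rows with parent_id in {4} -> eps (id 5, level 1).
Iteration 2: rows with parent_id in {5} -> rho (id 7, level 2), ups (id 10, level 2).
Iteration 3: rows with parent_id in {7,10} -> psi (id 9, level 3).
Iteration 4: rows with parent_id in {9} -> sigma (id 12, level 4).
Iteration 5: rows with parent_id in {12} -> theta (id 13, level 5).
Iteration 6: no rows with parent_id in {13}; recursion stops.
SUM(level) = 0 + 1 + 2 + 2 + 3 + 4 + 5 = 17.

17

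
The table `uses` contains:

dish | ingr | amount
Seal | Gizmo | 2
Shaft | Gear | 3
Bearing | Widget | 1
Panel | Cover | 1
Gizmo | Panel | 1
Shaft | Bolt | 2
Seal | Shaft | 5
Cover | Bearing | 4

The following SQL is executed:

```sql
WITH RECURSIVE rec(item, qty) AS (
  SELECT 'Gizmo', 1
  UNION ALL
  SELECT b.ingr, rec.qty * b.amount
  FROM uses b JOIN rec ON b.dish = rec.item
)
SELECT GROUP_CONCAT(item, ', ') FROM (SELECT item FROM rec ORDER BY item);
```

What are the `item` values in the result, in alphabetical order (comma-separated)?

Base: (Gizmo, qty=1).
Iteration 1: components of {Gizmo} -> Panel = 1*1 = 1.
Iteration 2: components of {Panel} -> Cover = 1*1 = 1.
Iteration 3: components of {Cover} -> Bearing = 1*4 = 4.
Iteration 4: components of {Bearing} -> Widget = 4*1 = 4.
Iteration 5: no further components; recursion stops.

Bearing, Cover, Gizmo, Panel, Widget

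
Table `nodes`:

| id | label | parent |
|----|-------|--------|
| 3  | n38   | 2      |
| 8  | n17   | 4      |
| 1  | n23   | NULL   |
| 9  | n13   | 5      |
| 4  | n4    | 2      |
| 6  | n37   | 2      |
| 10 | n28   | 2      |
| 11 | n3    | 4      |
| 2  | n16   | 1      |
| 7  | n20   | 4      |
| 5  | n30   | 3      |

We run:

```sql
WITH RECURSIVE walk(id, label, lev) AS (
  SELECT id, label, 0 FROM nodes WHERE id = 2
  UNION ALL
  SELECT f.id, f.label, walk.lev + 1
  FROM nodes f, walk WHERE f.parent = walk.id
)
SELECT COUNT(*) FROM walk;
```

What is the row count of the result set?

Base: id=2 (n16) at lev 0.
Iteration 1: rows with parent in {2} -> n38 (id 3, lev 1), n4 (id 4, lev 1), n37 (id 6, lev 1), n28 (id 10, lev 1).
Iteration 2: rows with parent in {3,4,6,10} -> n30 (id 5, lev 2), n20 (id 7, lev 2), n17 (id 8, lev 2), n3 (id 11, lev 2).
Iteration 3: rows with parent in {5,7,8,11} -> n13 (id 9, lev 3).
Iteration 4: no rows with parent in {9}; recursion stops.
Total rows emitted: 10.

10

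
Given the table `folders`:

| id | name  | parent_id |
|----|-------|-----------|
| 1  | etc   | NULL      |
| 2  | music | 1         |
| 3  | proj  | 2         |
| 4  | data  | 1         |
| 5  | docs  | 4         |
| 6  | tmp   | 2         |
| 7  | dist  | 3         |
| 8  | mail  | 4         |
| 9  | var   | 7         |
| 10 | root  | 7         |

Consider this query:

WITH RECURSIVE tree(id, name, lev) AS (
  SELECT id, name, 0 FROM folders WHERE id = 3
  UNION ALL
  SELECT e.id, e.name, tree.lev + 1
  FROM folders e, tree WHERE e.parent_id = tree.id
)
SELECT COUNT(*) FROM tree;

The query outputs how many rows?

4

Base: id=3 (proj) at lev 0.
Iteration 1: rows with parent_id in {3} -> dist (id 7, lev 1).
Iteration 2: rows with parent_id in {7} -> var (id 9, lev 2), root (id 10, lev 2).
Iteration 3: no rows with parent_id in {9,10}; recursion stops.
Total rows emitted: 4.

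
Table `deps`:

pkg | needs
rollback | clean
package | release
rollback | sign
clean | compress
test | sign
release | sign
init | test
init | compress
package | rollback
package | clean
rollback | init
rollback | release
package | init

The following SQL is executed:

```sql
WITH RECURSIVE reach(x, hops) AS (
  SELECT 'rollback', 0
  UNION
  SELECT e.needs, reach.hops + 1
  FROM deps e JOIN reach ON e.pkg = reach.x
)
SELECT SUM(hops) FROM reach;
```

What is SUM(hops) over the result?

Base: (rollback, hops=0).
Iteration 1: edges from {rollback} -> (clean, hops=1), (init, hops=1), (release, hops=1), (sign, hops=1).
Iteration 2: edges from {clean,init,release,sign} -> (compress, hops=2), (sign, hops=2), (test, hops=2). [UNION drops 1 duplicate row(s)]
Iteration 3: edges from {compress,sign,test} -> (sign, hops=3).
Iteration 4: no outgoing edges from {sign}; recursion stops.
SUM(hops) = 0 + 1 + 1 + 1 + 1 + 2 + 2 + 2 + 3 = 13.

13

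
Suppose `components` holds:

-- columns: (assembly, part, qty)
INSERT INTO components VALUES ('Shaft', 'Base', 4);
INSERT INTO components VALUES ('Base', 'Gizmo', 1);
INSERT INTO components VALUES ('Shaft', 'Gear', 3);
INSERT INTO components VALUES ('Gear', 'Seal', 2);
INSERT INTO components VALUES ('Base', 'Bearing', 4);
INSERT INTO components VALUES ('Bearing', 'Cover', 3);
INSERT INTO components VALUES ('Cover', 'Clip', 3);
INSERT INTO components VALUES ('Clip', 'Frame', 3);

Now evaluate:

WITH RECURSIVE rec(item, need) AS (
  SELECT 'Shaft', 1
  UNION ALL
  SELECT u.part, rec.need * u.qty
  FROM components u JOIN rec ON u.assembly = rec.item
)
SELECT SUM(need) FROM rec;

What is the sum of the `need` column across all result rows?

Base: (Shaft, need=1).
Iteration 1: components of {Shaft} -> Base = 1*4 = 4, Gear = 1*3 = 3.
Iteration 2: components of {Base,Gear} -> Bearing = 4*4 = 16, Gizmo = 4*1 = 4, Seal = 3*2 = 6.
Iteration 3: components of {Bearing,Gizmo,Seal} -> Cover = 16*3 = 48.
Iteration 4: components of {Cover} -> Clip = 48*3 = 144.
Iteration 5: components of {Clip} -> Frame = 144*3 = 432.
Iteration 6: no further components; recursion stops.
SUM(need) = 1 + 4 + 3 + 4 + 16 + 6 + 48 + 144 + 432 = 658.

658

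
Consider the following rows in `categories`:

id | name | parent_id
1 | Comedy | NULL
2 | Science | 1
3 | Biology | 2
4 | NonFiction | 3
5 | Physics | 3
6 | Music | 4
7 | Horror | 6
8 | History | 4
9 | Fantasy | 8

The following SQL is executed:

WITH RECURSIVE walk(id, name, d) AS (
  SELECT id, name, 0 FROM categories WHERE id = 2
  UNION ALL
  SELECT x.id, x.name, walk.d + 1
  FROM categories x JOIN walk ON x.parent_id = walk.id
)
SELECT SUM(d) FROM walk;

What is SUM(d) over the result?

19

Base: id=2 (Science) at d 0.
Iteration 1: rows with parent_id in {2} -> Biology (id 3, d 1).
Iteration 2: rows with parent_id in {3} -> NonFiction (id 4, d 2), Physics (id 5, d 2).
Iteration 3: rows with parent_id in {4,5} -> Music (id 6, d 3), History (id 8, d 3).
Iteration 4: rows with parent_id in {6,8} -> Horror (id 7, d 4), Fantasy (id 9, d 4).
Iteration 5: no rows with parent_id in {7,9}; recursion stops.
SUM(d) = 0 + 1 + 2 + 2 + 3 + 3 + 4 + 4 = 19.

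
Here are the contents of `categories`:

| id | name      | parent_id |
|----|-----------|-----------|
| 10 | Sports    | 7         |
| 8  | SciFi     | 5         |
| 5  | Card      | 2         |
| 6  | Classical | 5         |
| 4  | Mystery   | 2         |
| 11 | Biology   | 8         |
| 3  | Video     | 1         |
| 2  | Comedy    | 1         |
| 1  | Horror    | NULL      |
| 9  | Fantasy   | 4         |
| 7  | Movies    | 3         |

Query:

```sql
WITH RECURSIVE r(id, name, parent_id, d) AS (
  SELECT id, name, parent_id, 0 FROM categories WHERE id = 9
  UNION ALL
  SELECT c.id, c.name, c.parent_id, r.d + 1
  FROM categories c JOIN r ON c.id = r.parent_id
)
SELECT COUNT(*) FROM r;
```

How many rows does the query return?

Base: id=9 (Fantasy), parent_id=4, d 0.
Iteration 1: join on id=4 -> Mystery (id 4, parent_id=2, d 1).
Iteration 2: join on id=2 -> Comedy (id 2, parent_id=1, d 2).
Iteration 3: join on id=1 -> Horror (id 1, parent_id=NULL, d 3).
Iteration 4: parent_id is NULL; no match; recursion stops.
Total rows emitted: 4.

4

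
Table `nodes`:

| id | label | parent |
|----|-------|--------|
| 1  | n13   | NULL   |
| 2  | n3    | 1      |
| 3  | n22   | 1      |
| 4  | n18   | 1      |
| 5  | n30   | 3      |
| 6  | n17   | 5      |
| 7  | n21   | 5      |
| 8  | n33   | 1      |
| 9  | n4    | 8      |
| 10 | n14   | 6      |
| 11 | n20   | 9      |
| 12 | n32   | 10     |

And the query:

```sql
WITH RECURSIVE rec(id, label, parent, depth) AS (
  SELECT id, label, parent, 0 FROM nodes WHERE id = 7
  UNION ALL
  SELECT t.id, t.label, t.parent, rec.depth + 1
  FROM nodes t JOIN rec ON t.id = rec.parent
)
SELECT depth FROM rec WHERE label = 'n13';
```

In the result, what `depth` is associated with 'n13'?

3

Base: id=7 (n21), parent=5, depth 0.
Iteration 1: join on id=5 -> n30 (id 5, parent=3, depth 1).
Iteration 2: join on id=3 -> n22 (id 3, parent=1, depth 2).
Iteration 3: join on id=1 -> n13 (id 1, parent=NULL, depth 3).
Iteration 4: parent is NULL; no match; recursion stops.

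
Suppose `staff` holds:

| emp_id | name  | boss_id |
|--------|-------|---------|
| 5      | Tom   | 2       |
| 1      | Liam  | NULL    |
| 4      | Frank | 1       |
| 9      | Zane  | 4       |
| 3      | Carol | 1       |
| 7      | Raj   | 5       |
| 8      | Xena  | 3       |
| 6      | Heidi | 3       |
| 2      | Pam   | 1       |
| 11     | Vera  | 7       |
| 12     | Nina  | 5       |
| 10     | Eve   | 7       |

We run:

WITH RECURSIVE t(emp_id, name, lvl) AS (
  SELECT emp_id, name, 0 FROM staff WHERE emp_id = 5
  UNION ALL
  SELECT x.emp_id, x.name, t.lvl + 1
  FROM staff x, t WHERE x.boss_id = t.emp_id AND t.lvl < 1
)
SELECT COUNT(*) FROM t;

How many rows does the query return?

3

Base: emp_id=5 (Tom) at lvl 0.
Iteration 1: rows with boss_id in {5} -> Raj (id 7, lvl 1), Nina (id 12, lvl 1).
Iteration 2: lvl < 1 fails for all current rows; recursion stops.
Total rows emitted: 3.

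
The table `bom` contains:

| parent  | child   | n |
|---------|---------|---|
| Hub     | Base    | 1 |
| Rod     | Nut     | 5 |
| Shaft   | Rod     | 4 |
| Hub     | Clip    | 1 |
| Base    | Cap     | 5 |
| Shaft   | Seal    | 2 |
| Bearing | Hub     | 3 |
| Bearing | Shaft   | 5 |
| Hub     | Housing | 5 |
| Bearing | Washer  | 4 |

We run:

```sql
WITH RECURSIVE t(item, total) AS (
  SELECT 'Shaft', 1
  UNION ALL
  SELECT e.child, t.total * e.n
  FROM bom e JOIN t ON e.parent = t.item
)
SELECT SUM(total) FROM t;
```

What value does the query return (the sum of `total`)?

27

Base: (Shaft, total=1).
Iteration 1: components of {Shaft} -> Rod = 1*4 = 4, Seal = 1*2 = 2.
Iteration 2: components of {Rod,Seal} -> Nut = 4*5 = 20.
Iteration 3: no further components; recursion stops.
SUM(total) = 1 + 2 + 4 + 20 = 27.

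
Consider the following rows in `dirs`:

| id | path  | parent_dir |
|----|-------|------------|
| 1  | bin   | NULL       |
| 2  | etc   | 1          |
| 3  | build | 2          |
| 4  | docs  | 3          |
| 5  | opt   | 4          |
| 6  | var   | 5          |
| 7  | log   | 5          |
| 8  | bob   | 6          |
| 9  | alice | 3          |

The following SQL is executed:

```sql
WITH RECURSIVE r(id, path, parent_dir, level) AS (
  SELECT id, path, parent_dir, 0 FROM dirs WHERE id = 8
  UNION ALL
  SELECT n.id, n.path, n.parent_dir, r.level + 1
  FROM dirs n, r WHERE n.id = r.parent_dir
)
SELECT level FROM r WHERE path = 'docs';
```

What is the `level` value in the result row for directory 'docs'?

3

Base: id=8 (bob), parent_dir=6, level 0.
Iteration 1: join on id=6 -> var (id 6, parent_dir=5, level 1).
Iteration 2: join on id=5 -> opt (id 5, parent_dir=4, level 2).
Iteration 3: join on id=4 -> docs (id 4, parent_dir=3, level 3).
Iteration 4: join on id=3 -> build (id 3, parent_dir=2, level 4).
Iteration 5: join on id=2 -> etc (id 2, parent_dir=1, level 5).
Iteration 6: join on id=1 -> bin (id 1, parent_dir=NULL, level 6).
Iteration 7: parent_dir is NULL; no match; recursion stops.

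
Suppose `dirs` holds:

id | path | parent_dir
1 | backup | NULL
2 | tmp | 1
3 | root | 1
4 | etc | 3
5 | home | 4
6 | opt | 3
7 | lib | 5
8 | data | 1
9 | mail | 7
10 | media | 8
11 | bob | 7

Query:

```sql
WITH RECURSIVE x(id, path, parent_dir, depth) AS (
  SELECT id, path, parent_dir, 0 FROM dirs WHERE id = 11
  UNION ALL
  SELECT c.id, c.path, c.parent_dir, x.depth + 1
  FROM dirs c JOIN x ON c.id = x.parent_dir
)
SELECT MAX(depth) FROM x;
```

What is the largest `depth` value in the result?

5

Base: id=11 (bob), parent_dir=7, depth 0.
Iteration 1: join on id=7 -> lib (id 7, parent_dir=5, depth 1).
Iteration 2: join on id=5 -> home (id 5, parent_dir=4, depth 2).
Iteration 3: join on id=4 -> etc (id 4, parent_dir=3, depth 3).
Iteration 4: join on id=3 -> root (id 3, parent_dir=1, depth 4).
Iteration 5: join on id=1 -> backup (id 1, parent_dir=NULL, depth 5).
Iteration 6: parent_dir is NULL; no match; recursion stops.
depth values: 0, 1, 2, 3, 4, 5; the maximum is 5.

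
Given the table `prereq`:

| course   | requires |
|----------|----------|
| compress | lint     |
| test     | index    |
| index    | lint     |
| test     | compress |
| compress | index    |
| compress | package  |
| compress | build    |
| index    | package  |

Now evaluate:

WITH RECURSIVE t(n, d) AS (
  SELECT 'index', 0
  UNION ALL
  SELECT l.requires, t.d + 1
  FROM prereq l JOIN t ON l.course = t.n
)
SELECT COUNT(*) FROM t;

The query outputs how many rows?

Base: (index, d=0).
Iteration 1: edges from {index} -> (lint, d=1), (package, d=1).
Iteration 2: no outgoing edges from {lint,package}; recursion stops.
Total rows emitted: 3.

3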